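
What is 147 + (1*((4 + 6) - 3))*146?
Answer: 1169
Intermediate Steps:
147 + (1*((4 + 6) - 3))*146 = 147 + (1*(10 - 3))*146 = 147 + (1*7)*146 = 147 + 7*146 = 147 + 1022 = 1169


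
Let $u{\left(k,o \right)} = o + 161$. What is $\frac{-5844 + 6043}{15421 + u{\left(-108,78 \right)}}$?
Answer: $\frac{199}{15660} \approx 0.012708$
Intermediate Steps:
$u{\left(k,o \right)} = 161 + o$
$\frac{-5844 + 6043}{15421 + u{\left(-108,78 \right)}} = \frac{-5844 + 6043}{15421 + \left(161 + 78\right)} = \frac{199}{15421 + 239} = \frac{199}{15660}$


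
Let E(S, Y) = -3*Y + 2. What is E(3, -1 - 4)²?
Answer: 289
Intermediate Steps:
E(S, Y) = 2 - 3*Y
E(3, -1 - 4)² = (2 - 3*(-1 - 4))² = (2 - 3*(-5))² = (2 + 15)² = 17² = 289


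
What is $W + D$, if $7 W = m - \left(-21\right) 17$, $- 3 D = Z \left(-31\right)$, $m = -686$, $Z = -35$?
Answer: $- \frac{1226}{3} \approx -408.67$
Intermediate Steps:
$D = - \frac{1085}{3}$ ($D = - \frac{\left(-35\right) \left(-31\right)}{3} = \left(- \frac{1}{3}\right) 1085 = - \frac{1085}{3} \approx -361.67$)
$W = -47$ ($W = \frac{-686 - \left(-21\right) 17}{7} = \frac{-686 - -357}{7} = \frac{-686 + 357}{7} = \frac{1}{7} \left(-329\right) = -47$)
$W + D = -47 - \frac{1085}{3} = - \frac{1226}{3}$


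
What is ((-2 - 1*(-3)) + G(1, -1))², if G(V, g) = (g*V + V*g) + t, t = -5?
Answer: 36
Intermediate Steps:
G(V, g) = -5 + 2*V*g (G(V, g) = (g*V + V*g) - 5 = (V*g + V*g) - 5 = 2*V*g - 5 = -5 + 2*V*g)
((-2 - 1*(-3)) + G(1, -1))² = ((-2 - 1*(-3)) + (-5 + 2*1*(-1)))² = ((-2 + 3) + (-5 - 2))² = (1 - 7)² = (-6)² = 36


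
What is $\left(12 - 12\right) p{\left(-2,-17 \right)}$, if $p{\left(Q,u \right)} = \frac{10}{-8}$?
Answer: $0$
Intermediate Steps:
$p{\left(Q,u \right)} = - \frac{5}{4}$ ($p{\left(Q,u \right)} = 10 \left(- \frac{1}{8}\right) = - \frac{5}{4}$)
$\left(12 - 12\right) p{\left(-2,-17 \right)} = \left(12 - 12\right) \left(- \frac{5}{4}\right) = 0 \left(- \frac{5}{4}\right) = 0$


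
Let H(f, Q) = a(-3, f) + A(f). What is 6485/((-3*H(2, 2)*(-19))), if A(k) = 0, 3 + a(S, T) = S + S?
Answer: -6485/513 ≈ -12.641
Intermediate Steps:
a(S, T) = -3 + 2*S (a(S, T) = -3 + (S + S) = -3 + 2*S)
H(f, Q) = -9 (H(f, Q) = (-3 + 2*(-3)) + 0 = (-3 - 6) + 0 = -9 + 0 = -9)
6485/((-3*H(2, 2)*(-19))) = 6485/((-3*(-9)*(-19))) = 6485/((27*(-19))) = 6485/(-513) = 6485*(-1/513) = -6485/513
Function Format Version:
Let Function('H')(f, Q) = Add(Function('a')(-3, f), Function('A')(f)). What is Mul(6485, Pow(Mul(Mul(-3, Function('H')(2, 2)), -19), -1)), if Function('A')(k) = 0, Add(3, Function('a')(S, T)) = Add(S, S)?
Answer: Rational(-6485, 513) ≈ -12.641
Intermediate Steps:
Function('a')(S, T) = Add(-3, Mul(2, S)) (Function('a')(S, T) = Add(-3, Add(S, S)) = Add(-3, Mul(2, S)))
Function('H')(f, Q) = -9 (Function('H')(f, Q) = Add(Add(-3, Mul(2, -3)), 0) = Add(Add(-3, -6), 0) = Add(-9, 0) = -9)
Mul(6485, Pow(Mul(Mul(-3, Function('H')(2, 2)), -19), -1)) = Mul(6485, Pow(Mul(Mul(-3, -9), -19), -1)) = Mul(6485, Pow(Mul(27, -19), -1)) = Mul(6485, Pow(-513, -1)) = Mul(6485, Rational(-1, 513)) = Rational(-6485, 513)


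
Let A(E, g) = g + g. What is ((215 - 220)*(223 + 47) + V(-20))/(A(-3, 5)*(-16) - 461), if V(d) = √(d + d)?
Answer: 50/23 - 2*I*√10/621 ≈ 2.1739 - 0.010184*I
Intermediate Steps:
A(E, g) = 2*g
V(d) = √2*√d (V(d) = √(2*d) = √2*√d)
((215 - 220)*(223 + 47) + V(-20))/(A(-3, 5)*(-16) - 461) = ((215 - 220)*(223 + 47) + √2*√(-20))/((2*5)*(-16) - 461) = (-5*270 + √2*(2*I*√5))/(10*(-16) - 461) = (-1350 + 2*I*√10)/(-160 - 461) = (-1350 + 2*I*√10)/(-621) = (-1350 + 2*I*√10)*(-1/621) = 50/23 - 2*I*√10/621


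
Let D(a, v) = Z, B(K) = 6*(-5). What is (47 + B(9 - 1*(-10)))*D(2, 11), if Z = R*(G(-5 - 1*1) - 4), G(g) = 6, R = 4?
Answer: 136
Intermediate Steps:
Z = 8 (Z = 4*(6 - 4) = 4*2 = 8)
B(K) = -30
D(a, v) = 8
(47 + B(9 - 1*(-10)))*D(2, 11) = (47 - 30)*8 = 17*8 = 136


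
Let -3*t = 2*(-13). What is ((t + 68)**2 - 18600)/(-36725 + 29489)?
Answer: 28625/16281 ≈ 1.7582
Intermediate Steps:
t = 26/3 (t = -2*(-13)/3 = -1/3*(-26) = 26/3 ≈ 8.6667)
((t + 68)**2 - 18600)/(-36725 + 29489) = ((26/3 + 68)**2 - 18600)/(-36725 + 29489) = ((230/3)**2 - 18600)/(-7236) = (52900/9 - 18600)*(-1/7236) = -114500/9*(-1/7236) = 28625/16281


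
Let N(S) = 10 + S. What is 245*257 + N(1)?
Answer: 62976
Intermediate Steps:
245*257 + N(1) = 245*257 + (10 + 1) = 62965 + 11 = 62976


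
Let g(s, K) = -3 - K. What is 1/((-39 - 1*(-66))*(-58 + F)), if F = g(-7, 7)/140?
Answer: -14/21951 ≈ -0.00063778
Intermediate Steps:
F = -1/14 (F = (-3 - 1*7)/140 = (-3 - 7)*(1/140) = -10*1/140 = -1/14 ≈ -0.071429)
1/((-39 - 1*(-66))*(-58 + F)) = 1/((-39 - 1*(-66))*(-58 - 1/14)) = 1/((-39 + 66)*(-813/14)) = 1/(27*(-813/14)) = 1/(-21951/14) = -14/21951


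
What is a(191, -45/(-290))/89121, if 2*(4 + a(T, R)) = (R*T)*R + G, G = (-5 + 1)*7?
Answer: -35211/199868696 ≈ -0.00017617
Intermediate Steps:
G = -28 (G = -4*7 = -28)
a(T, R) = -18 + T*R²/2 (a(T, R) = -4 + ((R*T)*R - 28)/2 = -4 + (T*R² - 28)/2 = -4 + (-28 + T*R²)/2 = -4 + (-14 + T*R²/2) = -18 + T*R²/2)
a(191, -45/(-290))/89121 = (-18 + (½)*191*(-45/(-290))²)/89121 = (-18 + (½)*191*(-45*(-1/290))²)*(1/89121) = (-18 + (½)*191*(9/58)²)*(1/89121) = (-18 + (½)*191*(81/3364))*(1/89121) = (-18 + 15471/6728)*(1/89121) = -105633/6728*1/89121 = -35211/199868696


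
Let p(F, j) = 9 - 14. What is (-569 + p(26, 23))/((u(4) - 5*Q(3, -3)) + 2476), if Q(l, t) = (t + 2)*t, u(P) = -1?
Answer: -7/30 ≈ -0.23333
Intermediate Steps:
p(F, j) = -5
Q(l, t) = t*(2 + t) (Q(l, t) = (2 + t)*t = t*(2 + t))
(-569 + p(26, 23))/((u(4) - 5*Q(3, -3)) + 2476) = (-569 - 5)/((-1 - (-15)*(2 - 3)) + 2476) = -574/((-1 - (-15)*(-1)) + 2476) = -574/((-1 - 5*3) + 2476) = -574/((-1 - 15) + 2476) = -574/(-16 + 2476) = -574/2460 = -574*1/2460 = -7/30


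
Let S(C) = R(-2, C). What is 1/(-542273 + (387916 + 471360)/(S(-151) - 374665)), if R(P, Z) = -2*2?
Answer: -374669/203173741913 ≈ -1.8441e-6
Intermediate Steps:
R(P, Z) = -4
S(C) = -4
1/(-542273 + (387916 + 471360)/(S(-151) - 374665)) = 1/(-542273 + (387916 + 471360)/(-4 - 374665)) = 1/(-542273 + 859276/(-374669)) = 1/(-542273 + 859276*(-1/374669)) = 1/(-542273 - 859276/374669) = 1/(-203173741913/374669) = -374669/203173741913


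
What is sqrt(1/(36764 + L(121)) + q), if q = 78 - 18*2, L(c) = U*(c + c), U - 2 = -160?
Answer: sqrt(1421929)/184 ≈ 6.4807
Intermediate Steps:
U = -158 (U = 2 - 160 = -158)
L(c) = -316*c (L(c) = -158*(c + c) = -316*c)
q = 42 (q = 78 - 36 = 42)
sqrt(1/(36764 + L(121)) + q) = sqrt(1/(36764 - 316*121) + 42) = sqrt(1/(36764 - 38236) + 42) = sqrt(1/(-1472) + 42) = sqrt(-1/1472 + 42) = sqrt(61823/1472) = sqrt(1421929)/184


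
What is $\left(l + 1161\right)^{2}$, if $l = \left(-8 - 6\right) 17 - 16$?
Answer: $822649$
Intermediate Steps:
$l = -254$ ($l = \left(-8 - 6\right) 17 - 16 = \left(-14\right) 17 - 16 = -238 - 16 = -254$)
$\left(l + 1161\right)^{2} = \left(-254 + 1161\right)^{2} = 907^{2} = 822649$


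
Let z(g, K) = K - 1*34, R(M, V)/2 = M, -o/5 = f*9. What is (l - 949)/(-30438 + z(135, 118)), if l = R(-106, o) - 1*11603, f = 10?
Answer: 6382/15177 ≈ 0.42050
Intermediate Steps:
o = -450 (o = -50*9 = -5*90 = -450)
R(M, V) = 2*M
z(g, K) = -34 + K (z(g, K) = K - 34 = -34 + K)
l = -11815 (l = 2*(-106) - 1*11603 = -212 - 11603 = -11815)
(l - 949)/(-30438 + z(135, 118)) = (-11815 - 949)/(-30438 + (-34 + 118)) = -12764/(-30438 + 84) = -12764/(-30354) = -12764*(-1/30354) = 6382/15177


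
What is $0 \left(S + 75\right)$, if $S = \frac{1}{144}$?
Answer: $0$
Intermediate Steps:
$S = \frac{1}{144} \approx 0.0069444$
$0 \left(S + 75\right) = 0 \left(\frac{1}{144} + 75\right) = 0 \cdot \frac{10801}{144} = 0$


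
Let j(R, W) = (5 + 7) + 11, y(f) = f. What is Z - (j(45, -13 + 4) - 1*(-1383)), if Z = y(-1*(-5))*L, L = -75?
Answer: -1781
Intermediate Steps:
j(R, W) = 23 (j(R, W) = 12 + 11 = 23)
Z = -375 (Z = -1*(-5)*(-75) = 5*(-75) = -375)
Z - (j(45, -13 + 4) - 1*(-1383)) = -375 - (23 - 1*(-1383)) = -375 - (23 + 1383) = -375 - 1*1406 = -375 - 1406 = -1781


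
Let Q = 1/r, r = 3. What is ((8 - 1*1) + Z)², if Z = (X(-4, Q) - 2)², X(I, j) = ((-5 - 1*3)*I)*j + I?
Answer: 67081/81 ≈ 828.16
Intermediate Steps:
Q = ⅓ (Q = 1/3 = ⅓ ≈ 0.33333)
X(I, j) = I - 8*I*j (X(I, j) = ((-5 - 3)*I)*j + I = (-8*I)*j + I = -8*I*j + I = I - 8*I*j)
Z = 196/9 (Z = (-4*(1 - 8*⅓) - 2)² = (-4*(1 - 8/3) - 2)² = (-4*(-5/3) - 2)² = (20/3 - 2)² = (14/3)² = 196/9 ≈ 21.778)
((8 - 1*1) + Z)² = ((8 - 1*1) + 196/9)² = ((8 - 1) + 196/9)² = (7 + 196/9)² = (259/9)² = 67081/81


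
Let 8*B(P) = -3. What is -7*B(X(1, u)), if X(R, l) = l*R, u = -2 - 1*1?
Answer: 21/8 ≈ 2.6250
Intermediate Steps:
u = -3 (u = -2 - 1 = -3)
X(R, l) = R*l
B(P) = -3/8 (B(P) = (1/8)*(-3) = -3/8)
-7*B(X(1, u)) = -7*(-3/8) = 21/8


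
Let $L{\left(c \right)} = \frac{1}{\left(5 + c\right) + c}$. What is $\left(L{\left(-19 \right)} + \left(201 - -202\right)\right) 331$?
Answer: $\frac{4401638}{33} \approx 1.3338 \cdot 10^{5}$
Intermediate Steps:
$L{\left(c \right)} = \frac{1}{5 + 2 c}$
$\left(L{\left(-19 \right)} + \left(201 - -202\right)\right) 331 = \left(\frac{1}{5 + 2 \left(-19\right)} + \left(201 - -202\right)\right) 331 = \left(\frac{1}{5 - 38} + \left(201 + 202\right)\right) 331 = \left(\frac{1}{-33} + 403\right) 331 = \left(- \frac{1}{33} + 403\right) 331 = \frac{13298}{33} \cdot 331 = \frac{4401638}{33}$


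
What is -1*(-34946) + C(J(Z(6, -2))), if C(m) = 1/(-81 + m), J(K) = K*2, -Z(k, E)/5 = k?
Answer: 4927385/141 ≈ 34946.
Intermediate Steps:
Z(k, E) = -5*k
J(K) = 2*K
-1*(-34946) + C(J(Z(6, -2))) = -1*(-34946) + 1/(-81 + 2*(-5*6)) = 34946 + 1/(-81 + 2*(-30)) = 34946 + 1/(-81 - 60) = 34946 + 1/(-141) = 34946 - 1/141 = 4927385/141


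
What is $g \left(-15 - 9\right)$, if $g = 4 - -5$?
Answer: $-216$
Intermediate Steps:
$g = 9$ ($g = 4 + 5 = 9$)
$g \left(-15 - 9\right) = 9 \left(-15 - 9\right) = 9 \left(-24\right) = -216$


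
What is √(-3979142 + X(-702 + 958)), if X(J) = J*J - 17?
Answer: 3*I*√434847 ≈ 1978.3*I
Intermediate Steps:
X(J) = -17 + J² (X(J) = J² - 17 = -17 + J²)
√(-3979142 + X(-702 + 958)) = √(-3979142 + (-17 + (-702 + 958)²)) = √(-3979142 + (-17 + 256²)) = √(-3979142 + (-17 + 65536)) = √(-3979142 + 65519) = √(-3913623) = 3*I*√434847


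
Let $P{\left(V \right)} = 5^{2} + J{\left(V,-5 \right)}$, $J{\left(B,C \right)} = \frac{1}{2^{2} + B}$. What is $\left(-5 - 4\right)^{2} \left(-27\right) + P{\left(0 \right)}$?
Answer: $- \frac{8647}{4} \approx -2161.8$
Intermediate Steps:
$J{\left(B,C \right)} = \frac{1}{4 + B}$
$P{\left(V \right)} = 25 + \frac{1}{4 + V}$ ($P{\left(V \right)} = 5^{2} + \frac{1}{4 + V} = 25 + \frac{1}{4 + V}$)
$\left(-5 - 4\right)^{2} \left(-27\right) + P{\left(0 \right)} = \left(-5 - 4\right)^{2} \left(-27\right) + \frac{101 + 25 \cdot 0}{4 + 0} = \left(-9\right)^{2} \left(-27\right) + \frac{101 + 0}{4} = 81 \left(-27\right) + \frac{1}{4} \cdot 101 = -2187 + \frac{101}{4} = - \frac{8647}{4}$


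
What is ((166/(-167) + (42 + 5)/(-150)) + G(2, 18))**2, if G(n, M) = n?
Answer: 301057201/627502500 ≈ 0.47977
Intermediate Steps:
((166/(-167) + (42 + 5)/(-150)) + G(2, 18))**2 = ((166/(-167) + (42 + 5)/(-150)) + 2)**2 = ((166*(-1/167) + 47*(-1/150)) + 2)**2 = ((-166/167 - 47/150) + 2)**2 = (-32749/25050 + 2)**2 = (17351/25050)**2 = 301057201/627502500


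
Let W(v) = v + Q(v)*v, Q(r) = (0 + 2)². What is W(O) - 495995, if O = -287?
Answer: -497430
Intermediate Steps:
Q(r) = 4 (Q(r) = 2² = 4)
W(v) = 5*v (W(v) = v + 4*v = 5*v)
W(O) - 495995 = 5*(-287) - 495995 = -1435 - 495995 = -497430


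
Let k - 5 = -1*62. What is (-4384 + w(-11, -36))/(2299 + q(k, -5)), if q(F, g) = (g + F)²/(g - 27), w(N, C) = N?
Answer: -35160/17431 ≈ -2.0171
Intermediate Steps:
k = -57 (k = 5 - 1*62 = 5 - 62 = -57)
q(F, g) = (F + g)²/(-27 + g)
(-4384 + w(-11, -36))/(2299 + q(k, -5)) = (-4384 - 11)/(2299 + (-57 - 5)²/(-27 - 5)) = -4395/(2299 + (-62)²/(-32)) = -4395/(2299 - 1/32*3844) = -4395/(2299 - 961/8) = -4395/17431/8 = -4395*8/17431 = -35160/17431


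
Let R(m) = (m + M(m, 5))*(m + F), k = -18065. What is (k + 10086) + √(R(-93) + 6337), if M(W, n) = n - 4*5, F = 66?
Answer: -7979 + √9253 ≈ -7882.8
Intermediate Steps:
M(W, n) = -20 + n (M(W, n) = n - 20 = -20 + n)
R(m) = (-15 + m)*(66 + m) (R(m) = (m + (-20 + 5))*(m + 66) = (m - 15)*(66 + m) = (-15 + m)*(66 + m))
(k + 10086) + √(R(-93) + 6337) = (-18065 + 10086) + √((-990 + (-93)² + 51*(-93)) + 6337) = -7979 + √((-990 + 8649 - 4743) + 6337) = -7979 + √(2916 + 6337) = -7979 + √9253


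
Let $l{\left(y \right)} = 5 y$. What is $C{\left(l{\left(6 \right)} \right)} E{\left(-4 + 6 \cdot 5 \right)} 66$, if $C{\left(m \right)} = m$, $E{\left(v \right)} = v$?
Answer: $51480$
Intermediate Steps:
$C{\left(l{\left(6 \right)} \right)} E{\left(-4 + 6 \cdot 5 \right)} 66 = 5 \cdot 6 \left(-4 + 6 \cdot 5\right) 66 = 30 \left(-4 + 30\right) 66 = 30 \cdot 26 \cdot 66 = 780 \cdot 66 = 51480$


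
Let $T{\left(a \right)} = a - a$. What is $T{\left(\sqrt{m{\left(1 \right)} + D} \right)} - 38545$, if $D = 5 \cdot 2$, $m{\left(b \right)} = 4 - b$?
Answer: $-38545$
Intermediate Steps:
$D = 10$
$T{\left(a \right)} = 0$
$T{\left(\sqrt{m{\left(1 \right)} + D} \right)} - 38545 = 0 - 38545 = -38545$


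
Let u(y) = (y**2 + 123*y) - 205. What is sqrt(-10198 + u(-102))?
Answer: I*sqrt(12545) ≈ 112.0*I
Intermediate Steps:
u(y) = -205 + y**2 + 123*y
sqrt(-10198 + u(-102)) = sqrt(-10198 + (-205 + (-102)**2 + 123*(-102))) = sqrt(-10198 + (-205 + 10404 - 12546)) = sqrt(-10198 - 2347) = sqrt(-12545) = I*sqrt(12545)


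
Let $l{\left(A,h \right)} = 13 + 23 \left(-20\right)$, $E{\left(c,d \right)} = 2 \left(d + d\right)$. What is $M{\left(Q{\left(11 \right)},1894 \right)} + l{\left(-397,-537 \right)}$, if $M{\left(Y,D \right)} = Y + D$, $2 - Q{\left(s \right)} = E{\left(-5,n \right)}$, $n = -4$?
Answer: $1465$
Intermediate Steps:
$E{\left(c,d \right)} = 4 d$ ($E{\left(c,d \right)} = 2 \cdot 2 d = 4 d$)
$Q{\left(s \right)} = 18$ ($Q{\left(s \right)} = 2 - 4 \left(-4\right) = 2 - -16 = 2 + 16 = 18$)
$l{\left(A,h \right)} = -447$ ($l{\left(A,h \right)} = 13 - 460 = -447$)
$M{\left(Y,D \right)} = D + Y$
$M{\left(Q{\left(11 \right)},1894 \right)} + l{\left(-397,-537 \right)} = \left(1894 + 18\right) - 447 = 1912 - 447 = 1465$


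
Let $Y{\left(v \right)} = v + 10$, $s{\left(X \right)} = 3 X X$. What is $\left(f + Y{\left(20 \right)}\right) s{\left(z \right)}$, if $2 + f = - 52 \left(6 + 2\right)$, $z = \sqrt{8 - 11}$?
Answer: $3492$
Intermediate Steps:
$z = i \sqrt{3}$ ($z = \sqrt{-3} = i \sqrt{3} \approx 1.732 i$)
$s{\left(X \right)} = 3 X^{2}$
$Y{\left(v \right)} = 10 + v$
$f = -418$ ($f = -2 - 52 \left(6 + 2\right) = -2 - 416 = -418$)
$\left(f + Y{\left(20 \right)}\right) s{\left(z \right)} = \left(-418 + \left(10 + 20\right)\right) 3 \left(i \sqrt{3}\right)^{2} = \left(-418 + 30\right) 3 \left(-3\right) = \left(-388\right) \left(-9\right) = 3492$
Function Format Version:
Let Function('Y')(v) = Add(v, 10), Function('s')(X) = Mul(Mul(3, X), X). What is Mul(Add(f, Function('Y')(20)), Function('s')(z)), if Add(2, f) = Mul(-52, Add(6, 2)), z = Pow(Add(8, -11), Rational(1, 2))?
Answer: 3492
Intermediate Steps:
z = Mul(I, Pow(3, Rational(1, 2))) (z = Pow(-3, Rational(1, 2)) = Mul(I, Pow(3, Rational(1, 2))) ≈ Mul(1.7320, I))
Function('s')(X) = Mul(3, Pow(X, 2))
Function('Y')(v) = Add(10, v)
f = -418 (f = Add(-2, Mul(-52, Add(6, 2))) = Add(-2, Mul(-52, 8)) = Add(-2, -416) = -418)
Mul(Add(f, Function('Y')(20)), Function('s')(z)) = Mul(Add(-418, Add(10, 20)), Mul(3, Pow(Mul(I, Pow(3, Rational(1, 2))), 2))) = Mul(Add(-418, 30), Mul(3, -3)) = Mul(-388, -9) = 3492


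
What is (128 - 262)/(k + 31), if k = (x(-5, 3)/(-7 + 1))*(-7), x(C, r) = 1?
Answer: -804/193 ≈ -4.1658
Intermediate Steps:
k = 7/6 (k = (1/(-7 + 1))*(-7) = (1/(-6))*(-7) = -⅙*1*(-7) = -⅙*(-7) = 7/6 ≈ 1.1667)
(128 - 262)/(k + 31) = (128 - 262)/(7/6 + 31) = -134/193/6 = -134*6/193 = -804/193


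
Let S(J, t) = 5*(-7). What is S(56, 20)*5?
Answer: -175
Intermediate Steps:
S(J, t) = -35
S(56, 20)*5 = -35*5 = -175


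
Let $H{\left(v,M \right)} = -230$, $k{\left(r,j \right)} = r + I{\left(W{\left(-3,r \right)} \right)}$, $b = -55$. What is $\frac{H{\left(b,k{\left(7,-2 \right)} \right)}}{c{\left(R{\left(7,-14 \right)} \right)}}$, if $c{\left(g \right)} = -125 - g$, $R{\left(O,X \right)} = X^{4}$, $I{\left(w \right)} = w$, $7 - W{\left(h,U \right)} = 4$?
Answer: $\frac{230}{38541} \approx 0.0059677$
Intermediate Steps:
$W{\left(h,U \right)} = 3$ ($W{\left(h,U \right)} = 7 - 4 = 3$)
$k{\left(r,j \right)} = 3 + r$ ($k{\left(r,j \right)} = r + 3 = 3 + r$)
$\frac{H{\left(b,k{\left(7,-2 \right)} \right)}}{c{\left(R{\left(7,-14 \right)} \right)}} = - \frac{230}{-125 - \left(-14\right)^{4}} = - \frac{230}{-125 - 38416} = - \frac{230}{-38541} = \left(-230\right) \left(- \frac{1}{38541}\right) = \frac{230}{38541}$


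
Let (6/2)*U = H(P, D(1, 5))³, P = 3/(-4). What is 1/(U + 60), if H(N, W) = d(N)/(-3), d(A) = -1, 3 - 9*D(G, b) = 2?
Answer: 81/4861 ≈ 0.016663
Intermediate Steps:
D(G, b) = ⅑ (D(G, b) = ⅓ - ⅑*2 = ⅓ - 2/9 = ⅑)
P = -¾ (P = 3*(-¼) = -¾ ≈ -0.75000)
H(N, W) = ⅓ (H(N, W) = -1/(-3) = -1*(-⅓) = ⅓)
U = 1/81 (U = (⅓)³/3 = (⅓)*(1/27) = 1/81 ≈ 0.012346)
1/(U + 60) = 1/(1/81 + 60) = 1/(4861/81) = 81/4861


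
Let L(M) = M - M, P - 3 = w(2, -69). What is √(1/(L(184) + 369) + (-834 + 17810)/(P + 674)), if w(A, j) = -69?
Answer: √610030226/4674 ≈ 5.2843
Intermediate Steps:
P = -66 (P = 3 - 69 = -66)
L(M) = 0
√(1/(L(184) + 369) + (-834 + 17810)/(P + 674)) = √(1/(0 + 369) + (-834 + 17810)/(-66 + 674)) = √(1/369 + 16976/608) = √(1/369 + 16976*(1/608)) = √(1/369 + 1061/38) = √(391547/14022) = √610030226/4674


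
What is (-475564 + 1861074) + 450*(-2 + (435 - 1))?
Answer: 1579910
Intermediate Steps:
(-475564 + 1861074) + 450*(-2 + (435 - 1)) = 1385510 + 450*(-2 + 434) = 1385510 + 450*432 = 1385510 + 194400 = 1579910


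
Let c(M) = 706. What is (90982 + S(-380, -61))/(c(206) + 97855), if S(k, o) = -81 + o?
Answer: 90840/98561 ≈ 0.92166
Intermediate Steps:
(90982 + S(-380, -61))/(c(206) + 97855) = (90982 + (-81 - 61))/(706 + 97855) = (90982 - 142)/98561 = 90840*(1/98561) = 90840/98561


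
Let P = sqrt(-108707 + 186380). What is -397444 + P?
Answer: -397444 + sqrt(77673) ≈ -3.9717e+5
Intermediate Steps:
P = sqrt(77673) ≈ 278.70
-397444 + P = -397444 + sqrt(77673)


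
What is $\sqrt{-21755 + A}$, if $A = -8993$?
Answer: $2 i \sqrt{7687} \approx 175.35 i$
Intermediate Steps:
$\sqrt{-21755 + A} = \sqrt{-21755 - 8993} = \sqrt{-30748} = 2 i \sqrt{7687}$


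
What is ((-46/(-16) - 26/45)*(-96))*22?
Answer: -72776/15 ≈ -4851.7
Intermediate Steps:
((-46/(-16) - 26/45)*(-96))*22 = ((-46*(-1/16) - 26*1/45)*(-96))*22 = ((23/8 - 26/45)*(-96))*22 = ((827/360)*(-96))*22 = -3308/15*22 = -72776/15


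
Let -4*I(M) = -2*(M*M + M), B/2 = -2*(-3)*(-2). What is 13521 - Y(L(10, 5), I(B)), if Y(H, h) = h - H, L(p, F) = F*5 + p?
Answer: 13280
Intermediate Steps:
B = -24 (B = 2*(-2*(-3)*(-2)) = 2*(6*(-2)) = 2*(-12) = -24)
I(M) = M/2 + M²/2 (I(M) = -(-1)*(M*M + M)/2 = -(-1)*(M² + M)/2 = -(-1)*(M + M²)/2 = -(-2*M - 2*M²)/4 = M/2 + M²/2)
L(p, F) = p + 5*F (L(p, F) = 5*F + p = p + 5*F)
13521 - Y(L(10, 5), I(B)) = 13521 - ((½)*(-24)*(1 - 24) - (10 + 5*5)) = 13521 - ((½)*(-24)*(-23) - (10 + 25)) = 13521 - (276 - 1*35) = 13521 - (276 - 35) = 13521 - 1*241 = 13521 - 241 = 13280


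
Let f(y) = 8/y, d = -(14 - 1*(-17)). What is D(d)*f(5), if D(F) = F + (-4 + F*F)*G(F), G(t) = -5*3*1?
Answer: -115088/5 ≈ -23018.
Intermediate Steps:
d = -31 (d = -(14 + 17) = -1*31 = -31)
G(t) = -15 (G(t) = -15*1 = -15)
D(F) = 60 + F - 15*F² (D(F) = F + (-4 + F*F)*(-15) = F + (-4 + F²)*(-15) = F + (60 - 15*F²) = 60 + F - 15*F²)
D(d)*f(5) = (60 - 31 - 15*(-31)²)*(8/5) = (60 - 31 - 15*961)*(8*(⅕)) = (60 - 31 - 14415)*(8/5) = -14386*8/5 = -115088/5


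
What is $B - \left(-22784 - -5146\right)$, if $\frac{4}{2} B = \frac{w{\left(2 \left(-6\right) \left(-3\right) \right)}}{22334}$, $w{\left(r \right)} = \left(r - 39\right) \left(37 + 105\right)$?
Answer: $\frac{393926879}{22334} \approx 17638.0$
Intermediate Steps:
$w{\left(r \right)} = -5538 + 142 r$ ($w{\left(r \right)} = \left(-39 + r\right) 142 = -5538 + 142 r$)
$B = - \frac{213}{22334}$ ($B = \frac{\left(-5538 + 142 \cdot 2 \left(-6\right) \left(-3\right)\right) \frac{1}{22334}}{2} = \frac{\left(-5538 + 142 \left(\left(-12\right) \left(-3\right)\right)\right) \frac{1}{22334}}{2} = \frac{\left(-5538 + 142 \cdot 36\right) \frac{1}{22334}}{2} = \frac{\left(-5538 + 5112\right) \frac{1}{22334}}{2} = \frac{\left(-426\right) \frac{1}{22334}}{2} = \frac{1}{2} \left(- \frac{213}{11167}\right) = - \frac{213}{22334} \approx -0.009537$)
$B - \left(-22784 - -5146\right) = - \frac{213}{22334} - \left(-22784 - -5146\right) = - \frac{213}{22334} - \left(-22784 + 5146\right) = - \frac{213}{22334} - -17638 = - \frac{213}{22334} + 17638 = \frac{393926879}{22334}$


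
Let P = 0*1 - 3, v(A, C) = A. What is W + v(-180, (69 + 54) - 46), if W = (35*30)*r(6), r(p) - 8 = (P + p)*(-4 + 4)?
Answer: 8220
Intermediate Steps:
P = -3 (P = 0 - 3 = -3)
r(p) = 8 (r(p) = 8 + (-3 + p)*(-4 + 4) = 8 + (-3 + p)*0 = 8 + 0 = 8)
W = 8400 (W = (35*30)*8 = 1050*8 = 8400)
W + v(-180, (69 + 54) - 46) = 8400 - 180 = 8220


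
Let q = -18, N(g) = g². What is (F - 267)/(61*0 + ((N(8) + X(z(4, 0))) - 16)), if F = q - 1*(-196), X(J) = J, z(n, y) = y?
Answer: -89/48 ≈ -1.8542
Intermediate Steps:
F = 178 (F = -18 - 1*(-196) = -18 + 196 = 178)
(F - 267)/(61*0 + ((N(8) + X(z(4, 0))) - 16)) = (178 - 267)/(61*0 + ((8² + 0) - 16)) = -89/(0 + ((64 + 0) - 16)) = -89/(0 + (64 - 16)) = -89/(0 + 48) = -89/48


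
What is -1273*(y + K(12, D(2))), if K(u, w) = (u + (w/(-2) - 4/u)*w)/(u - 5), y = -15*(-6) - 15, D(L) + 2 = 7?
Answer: -3993401/42 ≈ -95081.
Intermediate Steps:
D(L) = 5 (D(L) = -2 + 7 = 5)
y = 75 (y = 90 - 15 = 75)
K(u, w) = (u + w*(-4/u - w/2))/(-5 + u) (K(u, w) = (u + (w*(-1/2) - 4/u)*w)/(-5 + u) = (u + (-w/2 - 4/u)*w)/(-5 + u) = (u + (-4/u - w/2)*w)/(-5 + u) = (u + w*(-4/u - w/2))/(-5 + u))
-1273*(y + K(12, D(2))) = -1273*(75 + (12**2 - 4*5 - 1/2*12*5**2)/(12*(-5 + 12))) = -1273*(75 + (1/12)*(144 - 20 - 1/2*12*25)/7) = -1273*(75 + (1/12)*(1/7)*(144 - 20 - 150)) = -1273*(75 + (1/12)*(1/7)*(-26)) = -1273*(75 - 13/42) = -1273*3137/42 = -3993401/42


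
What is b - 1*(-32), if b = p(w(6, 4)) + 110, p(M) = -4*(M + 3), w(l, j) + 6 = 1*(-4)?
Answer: 170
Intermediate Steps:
w(l, j) = -10 (w(l, j) = -6 + 1*(-4) = -6 - 4 = -10)
p(M) = -12 - 4*M (p(M) = -4*(3 + M) = -12 - 4*M)
b = 138 (b = (-12 - 4*(-10)) + 110 = (-12 + 40) + 110 = 28 + 110 = 138)
b - 1*(-32) = 138 - 1*(-32) = 138 + 32 = 170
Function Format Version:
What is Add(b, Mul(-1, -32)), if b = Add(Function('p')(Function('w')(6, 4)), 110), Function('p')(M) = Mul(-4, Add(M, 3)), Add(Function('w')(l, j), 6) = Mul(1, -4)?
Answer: 170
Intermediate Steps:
Function('w')(l, j) = -10 (Function('w')(l, j) = Add(-6, Mul(1, -4)) = Add(-6, -4) = -10)
Function('p')(M) = Add(-12, Mul(-4, M)) (Function('p')(M) = Mul(-4, Add(3, M)) = Add(-12, Mul(-4, M)))
b = 138 (b = Add(Add(-12, Mul(-4, -10)), 110) = Add(Add(-12, 40), 110) = Add(28, 110) = 138)
Add(b, Mul(-1, -32)) = Add(138, Mul(-1, -32)) = Add(138, 32) = 170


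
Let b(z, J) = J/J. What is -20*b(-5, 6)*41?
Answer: -820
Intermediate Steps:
b(z, J) = 1
-20*b(-5, 6)*41 = -20*1*41 = -20*41 = -820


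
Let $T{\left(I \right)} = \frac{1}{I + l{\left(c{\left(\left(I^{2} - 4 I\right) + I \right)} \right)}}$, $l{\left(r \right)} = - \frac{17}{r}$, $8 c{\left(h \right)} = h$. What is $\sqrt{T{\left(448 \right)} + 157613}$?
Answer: $\frac{\sqrt{4376160255704973}}{166629} \approx 397.0$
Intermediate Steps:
$c{\left(h \right)} = \frac{h}{8}$
$T{\left(I \right)} = \frac{1}{I - \frac{17}{- \frac{3 I}{8} + \frac{I^{2}}{8}}}$ ($T{\left(I \right)} = \frac{1}{I - \frac{17}{\frac{1}{8} \left(\left(I^{2} - 4 I\right) + I\right)}} = \frac{1}{I - \frac{17}{\frac{1}{8} \left(I^{2} - 3 I\right)}} = \frac{1}{I - \frac{17}{- \frac{3 I}{8} + \frac{I^{2}}{8}}}$)
$\sqrt{T{\left(448 \right)} + 157613} = \sqrt{\frac{448 \left(-3 + 448\right)}{-136 + 448^{2} \left(-3 + 448\right)} + 157613} = \sqrt{448 \frac{1}{-136 + 200704 \cdot 445} \cdot 445 + 157613} = \sqrt{448 \frac{1}{-136 + 89313280} \cdot 445 + 157613} = \sqrt{448 \cdot \frac{1}{89313144} \cdot 445 + 157613} = \sqrt{\frac{24920}{11164143} + 157613} = \sqrt{\frac{1759614095579}{11164143}} = \frac{\sqrt{4376160255704973}}{166629}$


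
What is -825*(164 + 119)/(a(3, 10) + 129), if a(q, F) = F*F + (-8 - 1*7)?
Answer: -233475/214 ≈ -1091.0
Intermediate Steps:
a(q, F) = -15 + F**2 (a(q, F) = F**2 + (-8 - 7) = F**2 - 15 = -15 + F**2)
-825*(164 + 119)/(a(3, 10) + 129) = -825*(164 + 119)/((-15 + 10**2) + 129) = -825*283/((-15 + 100) + 129) = -825*283/(85 + 129) = -825/(214*(1/283)) = -825/214/283 = -825*283/214 = -233475/214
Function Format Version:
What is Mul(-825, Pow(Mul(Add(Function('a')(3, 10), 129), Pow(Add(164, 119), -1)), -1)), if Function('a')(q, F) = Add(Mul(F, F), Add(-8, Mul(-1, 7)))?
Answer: Rational(-233475, 214) ≈ -1091.0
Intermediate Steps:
Function('a')(q, F) = Add(-15, Pow(F, 2)) (Function('a')(q, F) = Add(Pow(F, 2), Add(-8, -7)) = Add(Pow(F, 2), -15) = Add(-15, Pow(F, 2)))
Mul(-825, Pow(Mul(Add(Function('a')(3, 10), 129), Pow(Add(164, 119), -1)), -1)) = Mul(-825, Pow(Mul(Add(Add(-15, Pow(10, 2)), 129), Pow(Add(164, 119), -1)), -1)) = Mul(-825, Pow(Mul(Add(Add(-15, 100), 129), Pow(283, -1)), -1)) = Mul(-825, Pow(Mul(Add(85, 129), Rational(1, 283)), -1)) = Mul(-825, Pow(Mul(214, Rational(1, 283)), -1)) = Mul(-825, Pow(Rational(214, 283), -1)) = Mul(-825, Rational(283, 214)) = Rational(-233475, 214)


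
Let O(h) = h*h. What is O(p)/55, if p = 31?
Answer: 961/55 ≈ 17.473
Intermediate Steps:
O(h) = h²
O(p)/55 = 31²/55 = 961*(1/55) = 961/55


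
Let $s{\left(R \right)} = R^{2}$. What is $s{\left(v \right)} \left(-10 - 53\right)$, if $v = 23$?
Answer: $-33327$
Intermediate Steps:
$s{\left(v \right)} \left(-10 - 53\right) = 23^{2} \left(-10 - 53\right) = 529 \left(-10 - 53\right) = 529 \left(-63\right) = -33327$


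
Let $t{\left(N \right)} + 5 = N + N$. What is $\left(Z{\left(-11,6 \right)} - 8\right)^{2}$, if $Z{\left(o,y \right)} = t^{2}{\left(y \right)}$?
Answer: $1681$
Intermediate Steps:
$t{\left(N \right)} = -5 + 2 N$ ($t{\left(N \right)} = -5 + \left(N + N\right) = -5 + 2 N$)
$Z{\left(o,y \right)} = \left(-5 + 2 y\right)^{2}$
$\left(Z{\left(-11,6 \right)} - 8\right)^{2} = \left(\left(-5 + 2 \cdot 6\right)^{2} - 8\right)^{2} = \left(\left(-5 + 12\right)^{2} - 8\right)^{2} = \left(7^{2} - 8\right)^{2} = \left(49 - 8\right)^{2} = 41^{2} = 1681$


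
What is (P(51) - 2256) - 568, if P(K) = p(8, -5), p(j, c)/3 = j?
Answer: -2800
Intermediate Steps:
p(j, c) = 3*j
P(K) = 24 (P(K) = 3*8 = 24)
(P(51) - 2256) - 568 = (24 - 2256) - 568 = -2232 - 568 = -2800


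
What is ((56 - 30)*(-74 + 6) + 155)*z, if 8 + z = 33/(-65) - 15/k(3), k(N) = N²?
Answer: 3200192/195 ≈ 16411.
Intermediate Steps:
z = -1984/195 (z = -8 + (33/(-65) - 15/(3²)) = -8 + (33*(-1/65) - 15/9) = -8 + (-33/65 - 15*⅑) = -8 + (-33/65 - 5/3) = -8 - 424/195 = -1984/195 ≈ -10.174)
((56 - 30)*(-74 + 6) + 155)*z = ((56 - 30)*(-74 + 6) + 155)*(-1984/195) = (26*(-68) + 155)*(-1984/195) = (-1768 + 155)*(-1984/195) = -1613*(-1984/195) = 3200192/195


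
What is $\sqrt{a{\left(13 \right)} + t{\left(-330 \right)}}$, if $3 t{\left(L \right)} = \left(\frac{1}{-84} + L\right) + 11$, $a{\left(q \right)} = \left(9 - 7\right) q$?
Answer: $\frac{i \sqrt{141715}}{42} \approx 8.9631 i$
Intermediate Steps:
$a{\left(q \right)} = 2 q$
$t{\left(L \right)} = \frac{923}{252} + \frac{L}{3}$ ($t{\left(L \right)} = \frac{\left(\frac{1}{-84} + L\right) + 11}{3} = \frac{\left(- \frac{1}{84} + L\right) + 11}{3} = \frac{\frac{923}{84} + L}{3} = \frac{923}{252} + \frac{L}{3}$)
$\sqrt{a{\left(13 \right)} + t{\left(-330 \right)}} = \sqrt{2 \cdot 13 + \left(\frac{923}{252} + \frac{1}{3} \left(-330\right)\right)} = \sqrt{26 + \left(\frac{923}{252} - 110\right)} = \sqrt{26 - \frac{26797}{252}} = \sqrt{- \frac{20245}{252}} = \frac{i \sqrt{141715}}{42}$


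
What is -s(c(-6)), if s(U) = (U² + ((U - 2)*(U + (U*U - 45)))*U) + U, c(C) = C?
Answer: 690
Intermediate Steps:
s(U) = U + U² + U*(-2 + U)*(-45 + U + U²) (s(U) = (U² + ((-2 + U)*(U + (U² - 45)))*U) + U = (U² + ((-2 + U)*(U + (-45 + U²)))*U) + U = (U² + ((-2 + U)*(-45 + U + U²))*U) + U = (U² + U*(-2 + U)*(-45 + U + U²)) + U = U + U² + U*(-2 + U)*(-45 + U + U²))
-s(c(-6)) = -(-6)*(91 + (-6)³ - 1*(-6)² - 46*(-6)) = -(-6)*(91 - 216 - 1*36 + 276) = -(-6)*(91 - 216 - 36 + 276) = -(-6)*115 = -1*(-690) = 690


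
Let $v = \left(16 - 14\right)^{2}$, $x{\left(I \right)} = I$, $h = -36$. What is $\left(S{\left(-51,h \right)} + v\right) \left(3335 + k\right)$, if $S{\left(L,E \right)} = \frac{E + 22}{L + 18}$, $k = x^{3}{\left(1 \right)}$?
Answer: $\frac{162352}{11} \approx 14759.0$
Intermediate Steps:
$k = 1$ ($k = 1^{3} = 1$)
$S{\left(L,E \right)} = \frac{22 + E}{18 + L}$
$v = 4$ ($v = 2^{2} = 4$)
$\left(S{\left(-51,h \right)} + v\right) \left(3335 + k\right) = \left(\frac{22 - 36}{18 - 51} + 4\right) \left(3335 + 1\right) = \left(\frac{1}{-33} \left(-14\right) + 4\right) 3336 = \left(\left(- \frac{1}{33}\right) \left(-14\right) + 4\right) 3336 = \left(\frac{14}{33} + 4\right) 3336 = \frac{146}{33} \cdot 3336 = \frac{162352}{11}$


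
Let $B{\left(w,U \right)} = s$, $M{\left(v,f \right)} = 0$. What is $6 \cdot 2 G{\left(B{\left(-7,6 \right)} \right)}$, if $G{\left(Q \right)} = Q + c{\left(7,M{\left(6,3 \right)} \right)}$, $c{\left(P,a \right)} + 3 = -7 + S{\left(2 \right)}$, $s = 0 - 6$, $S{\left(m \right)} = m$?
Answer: $-168$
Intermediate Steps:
$s = -6$ ($s = 0 - 6 = -6$)
$B{\left(w,U \right)} = -6$
$c{\left(P,a \right)} = -8$ ($c{\left(P,a \right)} = -3 + \left(-7 + 2\right) = -3 - 5 = -8$)
$G{\left(Q \right)} = -8 + Q$ ($G{\left(Q \right)} = Q - 8 = -8 + Q$)
$6 \cdot 2 G{\left(B{\left(-7,6 \right)} \right)} = 6 \cdot 2 \left(-8 - 6\right) = 12 \left(-14\right) = -168$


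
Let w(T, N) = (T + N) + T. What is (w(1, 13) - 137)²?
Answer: 14884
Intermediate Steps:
w(T, N) = N + 2*T (w(T, N) = (N + T) + T = N + 2*T)
(w(1, 13) - 137)² = ((13 + 2*1) - 137)² = ((13 + 2) - 137)² = (15 - 137)² = (-122)² = 14884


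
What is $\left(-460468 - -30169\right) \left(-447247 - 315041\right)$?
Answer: $328011764112$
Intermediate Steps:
$\left(-460468 - -30169\right) \left(-447247 - 315041\right) = \left(-460468 + 30169\right) \left(-762288\right) = \left(-430299\right) \left(-762288\right) = 328011764112$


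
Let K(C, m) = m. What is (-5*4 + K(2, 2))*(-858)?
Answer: 15444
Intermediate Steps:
(-5*4 + K(2, 2))*(-858) = (-5*4 + 2)*(-858) = (-20 + 2)*(-858) = -18*(-858) = 15444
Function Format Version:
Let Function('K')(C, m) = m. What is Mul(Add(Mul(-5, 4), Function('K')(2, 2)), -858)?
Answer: 15444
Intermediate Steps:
Mul(Add(Mul(-5, 4), Function('K')(2, 2)), -858) = Mul(Add(Mul(-5, 4), 2), -858) = Mul(Add(-20, 2), -858) = Mul(-18, -858) = 15444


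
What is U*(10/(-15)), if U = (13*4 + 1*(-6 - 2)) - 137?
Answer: 62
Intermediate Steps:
U = -93 (U = (52 + 1*(-8)) - 137 = (52 - 8) - 137 = 44 - 137 = -93)
U*(10/(-15)) = -930/(-15) = -930*(-1)/15 = -93*(-⅔) = 62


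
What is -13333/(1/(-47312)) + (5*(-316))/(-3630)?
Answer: 228984355406/363 ≈ 6.3081e+8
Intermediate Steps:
-13333/(1/(-47312)) + (5*(-316))/(-3630) = -13333/(-1/47312) - 1580*(-1/3630) = -13333*(-47312) + 158/363 = 630810896 + 158/363 = 228984355406/363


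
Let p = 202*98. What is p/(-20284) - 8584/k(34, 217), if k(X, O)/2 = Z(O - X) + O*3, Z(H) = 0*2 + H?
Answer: -12946099/2114607 ≈ -6.1222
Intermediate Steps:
Z(H) = H (Z(H) = 0 + H = H)
k(X, O) = -2*X + 8*O (k(X, O) = 2*((O - X) + O*3) = 2*((O - X) + 3*O) = 2*(-X + 4*O) = -2*X + 8*O)
p = 19796
p/(-20284) - 8584/k(34, 217) = 19796/(-20284) - 8584/(-2*34 + 8*217) = 19796*(-1/20284) - 8584/(-68 + 1736) = -4949/5071 - 8584/1668 = -4949/5071 - 8584*1/1668 = -4949/5071 - 2146/417 = -12946099/2114607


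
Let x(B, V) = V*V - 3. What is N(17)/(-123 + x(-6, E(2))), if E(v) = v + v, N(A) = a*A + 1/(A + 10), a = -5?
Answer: 1147/1485 ≈ 0.77239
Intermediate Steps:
N(A) = 1/(10 + A) - 5*A (N(A) = -5*A + 1/(A + 10) = -5*A + 1/(10 + A) = 1/(10 + A) - 5*A)
E(v) = 2*v
x(B, V) = -3 + V² (x(B, V) = V² - 3 = -3 + V²)
N(17)/(-123 + x(-6, E(2))) = ((1 - 50*17 - 5*17²)/(10 + 17))/(-123 + (-3 + (2*2)²)) = ((1 - 850 - 5*289)/27)/(-123 + (-3 + 4²)) = ((1 - 850 - 1445)/27)/(-123 + (-3 + 16)) = ((1/27)*(-2294))/(-123 + 13) = -2294/27/(-110) = -1/110*(-2294/27) = 1147/1485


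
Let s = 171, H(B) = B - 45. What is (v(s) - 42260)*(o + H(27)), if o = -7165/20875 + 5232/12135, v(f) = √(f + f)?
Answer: 511340987964/675515 - 181498221*√38/3377575 ≈ 7.5663e+5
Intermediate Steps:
H(B) = -45 + B
v(f) = √2*√f (v(f) = √(2*f) = √2*√f)
o = 296943/3377575 (o = -7165*1/20875 + 5232*(1/12135) = -1433/4175 + 1744/4045 = 296943/3377575 ≈ 0.087916)
(v(s) - 42260)*(o + H(27)) = (√2*√171 - 42260)*(296943/3377575 + (-45 + 27)) = (√2*(3*√19) - 42260)*(296943/3377575 - 18) = (3*√38 - 42260)*(-60499407/3377575) = (-42260 + 3*√38)*(-60499407/3377575) = 511340987964/675515 - 181498221*√38/3377575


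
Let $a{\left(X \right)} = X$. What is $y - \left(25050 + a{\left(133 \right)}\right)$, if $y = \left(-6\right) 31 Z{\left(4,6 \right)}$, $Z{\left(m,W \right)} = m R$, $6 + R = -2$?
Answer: $-19231$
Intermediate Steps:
$R = -8$ ($R = -6 - 2 = -8$)
$Z{\left(m,W \right)} = - 8 m$ ($Z{\left(m,W \right)} = m \left(-8\right) = - 8 m$)
$y = 5952$ ($y = \left(-6\right) 31 \left(\left(-8\right) 4\right) = \left(-186\right) \left(-32\right) = 5952$)
$y - \left(25050 + a{\left(133 \right)}\right) = 5952 - 25183 = -19231$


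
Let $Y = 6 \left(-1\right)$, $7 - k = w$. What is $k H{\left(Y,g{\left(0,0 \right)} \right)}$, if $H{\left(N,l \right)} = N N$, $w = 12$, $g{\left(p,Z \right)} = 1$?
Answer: $-180$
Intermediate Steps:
$k = -5$ ($k = 7 - 12 = -5$)
$Y = -6$
$H{\left(N,l \right)} = N^{2}$
$k H{\left(Y,g{\left(0,0 \right)} \right)} = - 5 \left(-6\right)^{2} = \left(-5\right) 36 = -180$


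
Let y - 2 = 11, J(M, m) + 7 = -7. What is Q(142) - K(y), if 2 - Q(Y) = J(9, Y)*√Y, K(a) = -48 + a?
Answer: 37 + 14*√142 ≈ 203.83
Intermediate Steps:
J(M, m) = -14 (J(M, m) = -7 - 7 = -14)
y = 13 (y = 2 + 11 = 13)
Q(Y) = 2 + 14*√Y (Q(Y) = 2 - (-14)*√Y = 2 + 14*√Y)
Q(142) - K(y) = (2 + 14*√142) - (-48 + 13) = (2 + 14*√142) - 1*(-35) = (2 + 14*√142) + 35 = 37 + 14*√142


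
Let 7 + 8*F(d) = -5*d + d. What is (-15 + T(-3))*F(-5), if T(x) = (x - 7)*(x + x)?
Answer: 585/8 ≈ 73.125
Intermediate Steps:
T(x) = 2*x*(-7 + x) (T(x) = (-7 + x)*(2*x) = 2*x*(-7 + x))
F(d) = -7/8 - d/2 (F(d) = -7/8 + (-5*d + d)/8 = -7/8 + (-4*d)/8 = -7/8 - d/2)
(-15 + T(-3))*F(-5) = (-15 + 2*(-3)*(-7 - 3))*(-7/8 - 1/2*(-5)) = (-15 + 2*(-3)*(-10))*(-7/8 + 5/2) = (-15 + 60)*(13/8) = 45*(13/8) = 585/8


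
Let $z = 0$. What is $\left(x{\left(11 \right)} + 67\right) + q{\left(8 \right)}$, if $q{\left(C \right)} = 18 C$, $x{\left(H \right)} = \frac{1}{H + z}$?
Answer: $\frac{2322}{11} \approx 211.09$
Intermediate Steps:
$x{\left(H \right)} = \frac{1}{H}$ ($x{\left(H \right)} = \frac{1}{H + 0} = \frac{1}{H}$)
$\left(x{\left(11 \right)} + 67\right) + q{\left(8 \right)} = \left(\frac{1}{11} + 67\right) + 18 \cdot 8 = \left(\frac{1}{11} + 67\right) + 144 = \frac{738}{11} + 144 = \frac{2322}{11}$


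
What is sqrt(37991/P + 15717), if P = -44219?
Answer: 4*sqrt(1920630243938)/44219 ≈ 125.36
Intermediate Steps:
sqrt(37991/P + 15717) = sqrt(37991/(-44219) + 15717) = sqrt(37991*(-1/44219) + 15717) = sqrt(-37991/44219 + 15717) = sqrt(694952032/44219) = 4*sqrt(1920630243938)/44219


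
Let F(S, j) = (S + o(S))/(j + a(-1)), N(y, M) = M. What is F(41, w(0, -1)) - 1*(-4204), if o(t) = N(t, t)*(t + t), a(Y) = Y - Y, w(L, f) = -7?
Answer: 26025/7 ≈ 3717.9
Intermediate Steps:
a(Y) = 0
o(t) = 2*t**2 (o(t) = t*(t + t) = t*(2*t) = 2*t**2)
F(S, j) = (S + 2*S**2)/j (F(S, j) = (S + 2*S**2)/(j + 0) = (S + 2*S**2)/j)
F(41, w(0, -1)) - 1*(-4204) = 41*(1 + 2*41)/(-7) - 1*(-4204) = 41*(-1/7)*(1 + 82) + 4204 = 41*(-1/7)*83 + 4204 = -3403/7 + 4204 = 26025/7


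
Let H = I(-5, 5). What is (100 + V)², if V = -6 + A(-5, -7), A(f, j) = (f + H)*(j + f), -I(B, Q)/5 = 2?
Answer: 75076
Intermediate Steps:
I(B, Q) = -10 (I(B, Q) = -5*2 = -10)
H = -10
A(f, j) = (-10 + f)*(f + j) (A(f, j) = (f - 10)*(j + f) = (-10 + f)*(f + j))
V = 174 (V = -6 + ((-5)² - 10*(-5) - 10*(-7) - 5*(-7)) = -6 + (25 + 50 + 70 + 35) = -6 + 180 = 174)
(100 + V)² = (100 + 174)² = 274² = 75076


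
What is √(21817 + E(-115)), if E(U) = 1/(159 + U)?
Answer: 3*√1173271/22 ≈ 147.71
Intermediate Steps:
√(21817 + E(-115)) = √(21817 + 1/(159 - 115)) = √(21817 + 1/44) = √(959949/44) = 3*√1173271/22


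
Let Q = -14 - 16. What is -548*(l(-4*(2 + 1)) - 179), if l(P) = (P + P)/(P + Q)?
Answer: 684452/7 ≈ 97779.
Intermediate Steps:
Q = -30
l(P) = 2*P/(-30 + P) (l(P) = (P + P)/(P - 30) = (2*P)/(-30 + P) = 2*P/(-30 + P))
-548*(l(-4*(2 + 1)) - 179) = -548*(2*(-4*(2 + 1))/(-30 - 4*(2 + 1)) - 179) = -548*(2*(-4*3)/(-30 - 4*3) - 179) = -548*(2*(-12)/(-30 - 12) - 179) = -548*(2*(-12)/(-42) - 179) = -548*(2*(-12)*(-1/42) - 179) = -548*(4/7 - 179) = -548*(-1249/7) = 684452/7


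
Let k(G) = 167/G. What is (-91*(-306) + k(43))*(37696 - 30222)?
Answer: 8950451330/43 ≈ 2.0815e+8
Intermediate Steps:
(-91*(-306) + k(43))*(37696 - 30222) = (-91*(-306) + 167/43)*(37696 - 30222) = (27846 + 167*(1/43))*7474 = (27846 + 167/43)*7474 = (1197545/43)*7474 = 8950451330/43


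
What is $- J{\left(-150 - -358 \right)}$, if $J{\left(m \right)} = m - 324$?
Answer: $116$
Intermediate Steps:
$J{\left(m \right)} = -324 + m$
$- J{\left(-150 - -358 \right)} = - (-324 - -208) = - (-324 + \left(-150 + 358\right)) = - (-324 + 208) = \left(-1\right) \left(-116\right) = 116$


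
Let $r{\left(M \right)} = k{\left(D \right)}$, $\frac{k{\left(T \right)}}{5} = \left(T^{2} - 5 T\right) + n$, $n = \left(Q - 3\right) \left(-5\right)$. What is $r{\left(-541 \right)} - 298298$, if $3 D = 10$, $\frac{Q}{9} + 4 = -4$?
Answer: $- \frac{2668057}{9} \approx -2.9645 \cdot 10^{5}$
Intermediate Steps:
$Q = -72$ ($Q = -36 + 9 \left(-4\right) = -36 - 36 = -72$)
$n = 375$ ($n = \left(-72 - 3\right) \left(-5\right) = \left(-75\right) \left(-5\right) = 375$)
$D = \frac{10}{3}$ ($D = \frac{1}{3} \cdot 10 = \frac{10}{3} \approx 3.3333$)
$k{\left(T \right)} = 1875 - 25 T + 5 T^{2}$ ($k{\left(T \right)} = 5 \left(\left(T^{2} - 5 T\right) + 375\right) = 5 \left(375 + T^{2} - 5 T\right) = 1875 - 25 T + 5 T^{2}$)
$r{\left(M \right)} = \frac{16625}{9}$ ($r{\left(M \right)} = 1875 - \frac{250}{3} + 5 \left(\frac{10}{3}\right)^{2} = 1875 - \frac{250}{3} + 5 \cdot \frac{100}{9} = 1875 - \frac{250}{3} + \frac{500}{9} = \frac{16625}{9}$)
$r{\left(-541 \right)} - 298298 = \frac{16625}{9} - 298298 = - \frac{2668057}{9}$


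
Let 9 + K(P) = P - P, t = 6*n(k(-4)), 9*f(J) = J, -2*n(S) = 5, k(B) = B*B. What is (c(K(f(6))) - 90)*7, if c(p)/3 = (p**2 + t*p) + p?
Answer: 3717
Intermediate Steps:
k(B) = B**2
n(S) = -5/2 (n(S) = -1/2*5 = -5/2)
f(J) = J/9
t = -15 (t = 6*(-5/2) = -15)
K(P) = -9 (K(P) = -9 + (P - P) = -9 + 0 = -9)
c(p) = -42*p + 3*p**2 (c(p) = 3*((p**2 - 15*p) + p) = 3*(p**2 - 14*p) = -42*p + 3*p**2)
(c(K(f(6))) - 90)*7 = (3*(-9)*(-14 - 9) - 90)*7 = (3*(-9)*(-23) - 90)*7 = (621 - 90)*7 = 531*7 = 3717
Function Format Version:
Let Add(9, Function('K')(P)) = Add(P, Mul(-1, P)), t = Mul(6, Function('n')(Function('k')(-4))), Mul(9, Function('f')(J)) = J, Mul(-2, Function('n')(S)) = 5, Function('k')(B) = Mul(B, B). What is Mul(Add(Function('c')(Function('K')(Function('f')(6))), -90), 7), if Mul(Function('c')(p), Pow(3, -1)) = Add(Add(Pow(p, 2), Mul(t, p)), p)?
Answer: 3717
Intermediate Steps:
Function('k')(B) = Pow(B, 2)
Function('n')(S) = Rational(-5, 2) (Function('n')(S) = Mul(Rational(-1, 2), 5) = Rational(-5, 2))
Function('f')(J) = Mul(Rational(1, 9), J)
t = -15 (t = Mul(6, Rational(-5, 2)) = -15)
Function('K')(P) = -9 (Function('K')(P) = Add(-9, Add(P, Mul(-1, P))) = Add(-9, 0) = -9)
Function('c')(p) = Add(Mul(-42, p), Mul(3, Pow(p, 2))) (Function('c')(p) = Mul(3, Add(Add(Pow(p, 2), Mul(-15, p)), p)) = Mul(3, Add(Pow(p, 2), Mul(-14, p))) = Add(Mul(-42, p), Mul(3, Pow(p, 2))))
Mul(Add(Function('c')(Function('K')(Function('f')(6))), -90), 7) = Mul(Add(Mul(3, -9, Add(-14, -9)), -90), 7) = Mul(Add(Mul(3, -9, -23), -90), 7) = Mul(Add(621, -90), 7) = Mul(531, 7) = 3717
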